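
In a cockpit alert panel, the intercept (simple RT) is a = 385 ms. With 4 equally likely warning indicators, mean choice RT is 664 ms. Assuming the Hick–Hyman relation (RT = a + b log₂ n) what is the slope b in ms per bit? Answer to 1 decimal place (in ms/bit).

139.5 ms/bit

log₂(4) = 2 bits.
b = (RT − a)/log₂ n = (664 − 385) / 2 = 139.500 ms/bit.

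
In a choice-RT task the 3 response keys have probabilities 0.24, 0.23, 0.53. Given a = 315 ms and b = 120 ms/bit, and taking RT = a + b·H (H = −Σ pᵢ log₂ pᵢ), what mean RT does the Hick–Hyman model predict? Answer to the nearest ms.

H = 0.24·log₂(1/0.24) + 0.23·log₂(1/0.23) + 0.53·log₂(1/0.53) = 1.4672 bits.
RT = 315 + 120 × 1.4672 = 491.07 ms.

491 ms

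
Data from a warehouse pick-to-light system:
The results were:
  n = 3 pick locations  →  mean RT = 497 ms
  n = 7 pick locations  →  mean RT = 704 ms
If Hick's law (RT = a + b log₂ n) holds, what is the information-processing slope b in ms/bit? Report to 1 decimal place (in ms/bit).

Slope: b = (704 − 497) / (log₂ 7 − log₂ 3) = 207/1.2224 = 169.340 ms/bit.

169.3 ms/bit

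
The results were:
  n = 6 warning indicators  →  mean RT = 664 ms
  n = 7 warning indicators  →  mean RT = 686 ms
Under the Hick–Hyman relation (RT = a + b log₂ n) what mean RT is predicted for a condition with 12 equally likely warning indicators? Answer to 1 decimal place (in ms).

762.9 ms

Fit slope and intercept:
  b = (686 − 664) / (log₂ 7 − log₂ 6) = 22 / (2.8074 − 2.5850) = 98.924 ms/bit
  a = 664 − 98.924 × 2.5850 = 408.285 ms
Then RT(12) = 408.285 + 98.924 × log₂ 12 = 408.285 + 98.924 × 3.5850 ≈ 762.924 ms.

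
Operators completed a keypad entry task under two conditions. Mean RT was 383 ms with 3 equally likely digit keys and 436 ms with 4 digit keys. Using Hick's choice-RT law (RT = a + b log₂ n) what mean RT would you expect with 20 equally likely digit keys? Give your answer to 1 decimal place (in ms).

With log₂ n on the abscissa the relation is linear; from the two conditions:
  b = (436 − 383) / (log₂ 4 − log₂ 3) = 53 / (2 − 1.5850) = 127.699 ms/bit
  a = 383 − 127.699 × 1.5850 = 180.601 ms
Then RT(20) = 180.601 + 127.699 × log₂ 20 = 180.601 + 127.699 × 4.3219 ≈ 732.509 ms.

732.5 ms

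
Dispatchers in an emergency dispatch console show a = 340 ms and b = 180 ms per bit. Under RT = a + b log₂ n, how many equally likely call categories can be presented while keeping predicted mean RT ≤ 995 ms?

180·log₂ n ≤ 995 − 340 = 655, giving log₂ n ≤ 3.6389 and n ≤ 12.457. The largest whole number is 12.

12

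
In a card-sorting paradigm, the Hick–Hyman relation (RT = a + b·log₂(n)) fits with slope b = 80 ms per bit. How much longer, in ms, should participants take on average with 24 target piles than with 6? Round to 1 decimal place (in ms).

ΔRT = (a + b log₂ n₂) − (a + b log₂ n₁) = b·(log₂ n₂ − log₂ n₁).
log₂(24) − log₂(6) = log₂(24/6) = log₂(4) = 2.
ΔRT = 80 × 2.0000 = 160.000 ms.

160.0 ms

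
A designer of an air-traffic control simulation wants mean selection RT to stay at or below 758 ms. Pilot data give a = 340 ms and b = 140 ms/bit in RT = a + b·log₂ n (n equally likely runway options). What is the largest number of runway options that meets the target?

7

Information budget: (758 − 340)/140 = 2.9857 bits, so n ≤ 2^2.9857 = 7.921 → at most 7.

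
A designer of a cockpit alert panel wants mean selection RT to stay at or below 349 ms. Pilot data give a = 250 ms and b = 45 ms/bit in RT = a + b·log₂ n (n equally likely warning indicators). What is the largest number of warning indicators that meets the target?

45·log₂ n ≤ 349 − 250 = 99, giving log₂ n ≤ 2.2000 and n ≤ 4.595. The largest whole number is 4.

4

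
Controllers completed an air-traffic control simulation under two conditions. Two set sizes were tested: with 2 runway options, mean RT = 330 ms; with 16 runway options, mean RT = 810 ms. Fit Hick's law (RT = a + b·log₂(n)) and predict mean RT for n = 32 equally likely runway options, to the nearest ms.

RT is linear in log₂ n, so two points fix the line:
  b = (810 − 330) / (log₂ 16 − log₂ 2) = 480 / (4 − 1) = 160 ms/bit
  a = 330 − 160 × 1 = 170 ms
Then RT(32) = 170 + 160 × log₂ 32 = 170 + 160 × 5 ≈ 970.000 ms.

970 ms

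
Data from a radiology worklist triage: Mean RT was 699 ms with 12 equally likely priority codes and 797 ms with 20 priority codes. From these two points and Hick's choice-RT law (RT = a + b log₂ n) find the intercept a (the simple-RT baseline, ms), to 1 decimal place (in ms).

Slope: b = (797 − 699) / (log₂ 20 − log₂ 12) = 98/0.7370 = 132.978 ms/bit.
a = RT₁ − b·log₂ n₁ = 699 − 132.978 × 3.5850 = 222.280 ms.

222.3 ms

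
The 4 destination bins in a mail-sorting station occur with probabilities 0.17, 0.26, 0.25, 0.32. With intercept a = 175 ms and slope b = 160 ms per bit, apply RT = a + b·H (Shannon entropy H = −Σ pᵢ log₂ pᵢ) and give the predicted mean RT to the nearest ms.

490 ms

Entropy contributions −pᵢ log₂ pᵢ: 0.4346, 0.5053, 0.5000, 0.5260; sum H = 1.9659 bits.
RT = a + bH = 175 + 160·1.9659 = 489.55 ms.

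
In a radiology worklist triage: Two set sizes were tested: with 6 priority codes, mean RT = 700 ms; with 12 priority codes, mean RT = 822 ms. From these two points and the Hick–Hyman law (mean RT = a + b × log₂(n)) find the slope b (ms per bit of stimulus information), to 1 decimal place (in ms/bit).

Slope: b = (822 − 700) / (log₂ 12 − log₂ 6) = 122/1.0000 = 122.000 ms/bit.

122.0 ms/bit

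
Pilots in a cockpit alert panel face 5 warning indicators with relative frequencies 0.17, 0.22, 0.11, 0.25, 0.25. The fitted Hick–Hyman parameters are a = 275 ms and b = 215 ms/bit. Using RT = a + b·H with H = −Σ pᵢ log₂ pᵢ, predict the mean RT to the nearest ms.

H = 0.17·log₂(1/0.17) + 0.22·log₂(1/0.22) + 0.11·log₂(1/0.11) + 0.25·log₂(1/0.25) + 0.25·log₂(1/0.25) = 2.2654 bits.
RT = 275 + 215 × 2.2654 = 762.07 ms.

762 ms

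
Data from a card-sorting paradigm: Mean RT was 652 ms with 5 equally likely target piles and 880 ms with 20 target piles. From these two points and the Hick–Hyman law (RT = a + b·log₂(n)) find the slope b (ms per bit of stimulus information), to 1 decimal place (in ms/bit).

114.0 ms/bit

b = (RT₂ − RT₁)/(log₂ n₂ − log₂ n₁) = (880 − 652)/(4.3219 − 2.3219) = 114.000 ms/bit.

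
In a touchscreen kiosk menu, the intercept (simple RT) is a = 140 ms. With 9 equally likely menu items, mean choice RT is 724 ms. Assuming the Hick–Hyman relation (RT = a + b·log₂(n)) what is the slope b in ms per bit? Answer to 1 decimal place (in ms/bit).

log₂(9) = 3.1699 bits.
b = (RT − a)/log₂ n = (724 − 140) / 3.1699 = 184.231 ms/bit.

184.2 ms/bit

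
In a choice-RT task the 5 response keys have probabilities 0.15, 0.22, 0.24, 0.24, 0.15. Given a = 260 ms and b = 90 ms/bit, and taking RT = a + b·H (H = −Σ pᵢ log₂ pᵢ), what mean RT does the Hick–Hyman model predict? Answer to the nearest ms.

H = 0.15·log₂(1/0.15) + 0.22·log₂(1/0.22) + 0.24·log₂(1/0.24) + 0.24·log₂(1/0.24) + 0.15·log₂(1/0.15) = 2.2899 bits.
RT = 260 + 90 × 2.2899 = 466.09 ms.

466 ms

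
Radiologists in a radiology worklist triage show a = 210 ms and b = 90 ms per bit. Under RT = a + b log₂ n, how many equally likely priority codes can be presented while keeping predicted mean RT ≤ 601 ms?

20

Information budget: (601 − 210)/90 = 4.3444 bits, so n ≤ 2^4.3444 = 20.315 → at most 20.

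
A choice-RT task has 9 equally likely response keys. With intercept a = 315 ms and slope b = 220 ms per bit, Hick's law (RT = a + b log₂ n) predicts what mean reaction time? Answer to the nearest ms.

log₂(9) = 3.1699 bits, so RT = 315 + 220 × 3.1699 ≈ 1012.384 ms.

1012 ms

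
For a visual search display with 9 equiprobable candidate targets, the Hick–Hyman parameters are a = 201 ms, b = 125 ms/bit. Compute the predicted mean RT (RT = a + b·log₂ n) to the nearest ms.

597 ms

log₂(9) = 3.1699 bits, so RT = 201 + 125 × 3.1699 ≈ 597.241 ms.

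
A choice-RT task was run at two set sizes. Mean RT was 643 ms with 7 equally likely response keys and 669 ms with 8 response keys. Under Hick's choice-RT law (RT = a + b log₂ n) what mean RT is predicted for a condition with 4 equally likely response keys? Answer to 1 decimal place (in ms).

534.0 ms

Solve the two-equation system in a and b:
  b = (669 − 643) / (log₂ 8 − log₂ 7) = 26 / (3 − 2.8074) = 134.963 ms/bit
  a = 643 − 134.963 × 2.8074 = 264.110 ms
Then RT(4) = 264.110 + 134.963 × log₂ 4 = 264.110 + 134.963 × 2 ≈ 534.037 ms.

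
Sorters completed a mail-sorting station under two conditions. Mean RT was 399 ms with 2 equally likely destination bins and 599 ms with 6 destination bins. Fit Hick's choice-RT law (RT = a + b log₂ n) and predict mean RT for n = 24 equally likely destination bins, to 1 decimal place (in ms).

851.4 ms

RT is linear in log₂ n, so two points fix the line:
  b = (599 − 399) / (log₂ 6 − log₂ 2) = 200 / (2.5850 − 1) = 126.186 ms/bit
  a = 399 − 126.186 × 1 = 272.814 ms
Then RT(24) = 272.814 + 126.186 × log₂ 24 = 272.814 + 126.186 × 4.5850 ≈ 851.372 ms.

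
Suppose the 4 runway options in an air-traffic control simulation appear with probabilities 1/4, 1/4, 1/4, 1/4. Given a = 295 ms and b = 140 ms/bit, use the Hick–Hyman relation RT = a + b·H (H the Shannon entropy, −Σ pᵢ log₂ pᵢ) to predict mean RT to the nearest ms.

575 ms

Each term −pᵢ log₂ pᵢ: 0.25·2 + 0.25·2 + 0.25·2 + 0.25·2; summed, H = 2.000 bits.
Mean RT = a + bH = 295 + 140·2.000 = 575.00 ms.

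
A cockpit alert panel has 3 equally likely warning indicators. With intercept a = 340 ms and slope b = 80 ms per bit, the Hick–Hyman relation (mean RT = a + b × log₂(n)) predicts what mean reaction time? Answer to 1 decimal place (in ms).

466.8 ms

log₂(3) = 1.5850 bits, so RT = 340 + 80 × 1.5850 ≈ 466.797 ms.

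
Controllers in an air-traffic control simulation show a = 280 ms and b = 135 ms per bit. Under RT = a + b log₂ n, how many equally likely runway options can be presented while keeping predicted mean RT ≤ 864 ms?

20

Set 280 + 135·log₂ n ≤ 864 → log₂ n ≤ (864 − 280)/135 = 4.3259.
So n ≤ 2^4.3259 = 20.055; the largest integer n is 20.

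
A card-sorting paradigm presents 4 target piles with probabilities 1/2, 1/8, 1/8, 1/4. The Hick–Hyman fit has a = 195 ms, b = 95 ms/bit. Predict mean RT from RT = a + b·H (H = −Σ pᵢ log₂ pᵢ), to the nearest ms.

Each term −pᵢ log₂ pᵢ: 0.5·1 + 0.125·3 + 0.125·3 + 0.25·2; summed, H = 1.750 bits.
Mean RT = a + bH = 195 + 95·1.750 = 361.25 ms.

361 ms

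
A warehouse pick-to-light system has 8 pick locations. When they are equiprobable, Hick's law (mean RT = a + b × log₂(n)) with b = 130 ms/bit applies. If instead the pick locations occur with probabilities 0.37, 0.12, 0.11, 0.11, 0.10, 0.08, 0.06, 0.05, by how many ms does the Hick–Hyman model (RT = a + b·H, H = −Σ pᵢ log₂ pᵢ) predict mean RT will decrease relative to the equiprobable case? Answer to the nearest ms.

41 ms

The RT saving is b·ΔH. Equiprobable H₀ = log₂(8) = 3.0000 bits; with the given probabilities H = 2.6817 bits.
b·(H₀ − H) = 130 × (3.0000 − 2.6817) = 41.38 ms.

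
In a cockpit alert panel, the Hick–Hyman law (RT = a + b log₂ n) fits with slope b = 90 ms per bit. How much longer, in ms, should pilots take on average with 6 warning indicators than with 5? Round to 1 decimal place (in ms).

23.7 ms

Only the slope matters, since a is common to both: ΔRT = b·log₂(n₂/n₁).
log₂(6) − log₂(5) = 2.5850 − 2.3219 = 0.2630.
ΔRT = 90 × 0.2630 = 23.673 ms.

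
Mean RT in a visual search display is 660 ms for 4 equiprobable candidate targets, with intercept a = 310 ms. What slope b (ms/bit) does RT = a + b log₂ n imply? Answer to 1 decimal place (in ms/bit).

175.0 ms/bit

4 alternatives carry log₂ 4 = 2 bits; the choice cost is 660 − 310 = 350 ms, so b = 350/2 = 175.000 ms/bit.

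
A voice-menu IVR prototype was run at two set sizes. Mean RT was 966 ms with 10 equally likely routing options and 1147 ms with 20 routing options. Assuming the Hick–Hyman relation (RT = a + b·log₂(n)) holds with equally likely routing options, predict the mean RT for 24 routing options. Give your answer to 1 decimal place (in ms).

RT is linear in log₂ n, so two points fix the line:
  b = (1147 − 966) / (log₂ 20 − log₂ 10) = 181 / (4.3219 − 3.3219) = 181.000 ms/bit
  a = 966 − 181.000 × 3.3219 = 364.731 ms
Then RT(24) = 364.731 + 181.000 × log₂ 24 = 364.731 + 181.000 × 4.5850 ≈ 1194.609 ms.

1194.6 ms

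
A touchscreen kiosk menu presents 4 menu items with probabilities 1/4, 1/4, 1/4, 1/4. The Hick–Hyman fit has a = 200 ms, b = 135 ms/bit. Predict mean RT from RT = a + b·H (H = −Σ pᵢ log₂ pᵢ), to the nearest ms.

Each term −pᵢ log₂ pᵢ: 0.25·2 + 0.25·2 + 0.25·2 + 0.25·2; summed, H = 2.000 bits.
Mean RT = a + bH = 200 + 135·2.000 = 470.00 ms.

470 ms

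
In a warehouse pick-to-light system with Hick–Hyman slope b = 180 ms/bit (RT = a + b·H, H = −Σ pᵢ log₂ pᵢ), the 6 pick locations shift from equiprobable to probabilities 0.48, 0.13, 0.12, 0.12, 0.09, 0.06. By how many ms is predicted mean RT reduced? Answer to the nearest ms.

73 ms

The RT saving is b·ΔH. Equiprobable H₀ = log₂(6) = 2.5850 bits; with the given probabilities H = 2.1812 bits.
b·(H₀ − H) = 180 × (2.5850 − 2.1812) = 72.67 ms.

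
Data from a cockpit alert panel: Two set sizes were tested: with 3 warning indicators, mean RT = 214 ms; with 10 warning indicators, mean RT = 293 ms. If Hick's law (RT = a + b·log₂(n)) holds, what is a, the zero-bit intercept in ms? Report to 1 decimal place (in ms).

141.9 ms

b = (RT₂ − RT₁)/(log₂ n₂ − log₂ n₁) = (293 − 214)/(3.3219 − 1.5850) = 45.482 ms/bit.
Intercept: a = 214 − 45.482·log₂(3) = 141.913 ms.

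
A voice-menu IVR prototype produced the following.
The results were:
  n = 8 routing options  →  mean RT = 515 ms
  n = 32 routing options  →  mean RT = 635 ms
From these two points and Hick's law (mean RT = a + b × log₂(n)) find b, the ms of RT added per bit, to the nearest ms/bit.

60 ms/bit

b = (RT₂ − RT₁)/(log₂ n₂ − log₂ n₁) = (635 − 515)/(5 − 3) = 60 ms/bit.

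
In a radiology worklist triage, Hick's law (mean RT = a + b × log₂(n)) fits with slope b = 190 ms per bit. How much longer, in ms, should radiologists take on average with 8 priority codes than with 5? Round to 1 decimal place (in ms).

ΔRT = (a + b log₂ n₂) − (a + b log₂ n₁) = b·(log₂ n₂ − log₂ n₁).
log₂(8) − log₂(5) = 3 − 2.3219 = 0.6781.
ΔRT = 190 × 0.6781 = 128.834 ms.

128.8 ms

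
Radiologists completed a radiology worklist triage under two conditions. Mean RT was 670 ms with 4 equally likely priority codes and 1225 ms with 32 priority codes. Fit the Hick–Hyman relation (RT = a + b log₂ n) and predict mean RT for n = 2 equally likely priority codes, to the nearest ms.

485 ms

Solve the two-equation system in a and b:
  b = (1225 − 670) / (log₂ 32 − log₂ 4) = 555 / (5 − 2) = 185 ms/bit
  a = 670 − 185 × 2 = 300 ms
Then RT(2) = 300 + 185 × log₂ 2 = 300 + 185 × 1 ≈ 485.000 ms.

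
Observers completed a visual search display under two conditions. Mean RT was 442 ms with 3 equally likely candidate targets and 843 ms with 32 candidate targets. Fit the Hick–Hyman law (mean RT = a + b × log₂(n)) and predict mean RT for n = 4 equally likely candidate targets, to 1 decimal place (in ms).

490.7 ms

Solve the two-equation system in a and b:
  b = (843 − 442) / (log₂ 32 − log₂ 3) = 401 / (5 − 1.5850) = 117.422 ms/bit
  a = 442 − 117.422 × 1.5850 = 255.891 ms
Then RT(4) = 255.891 + 117.422 × log₂ 4 = 255.891 + 117.422 × 2 ≈ 490.734 ms.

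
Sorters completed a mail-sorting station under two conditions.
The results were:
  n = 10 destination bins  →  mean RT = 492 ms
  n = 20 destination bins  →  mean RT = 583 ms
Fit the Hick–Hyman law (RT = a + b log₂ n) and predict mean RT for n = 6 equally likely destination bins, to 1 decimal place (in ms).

424.9 ms

RT is linear in log₂ n, so two points fix the line:
  b = (583 − 492) / (log₂ 20 − log₂ 10) = 91 / (4.3219 − 3.3219) = 91.000 ms/bit
  a = 492 − 91.000 × 3.3219 = 189.705 ms
Then RT(6) = 189.705 + 91.000 × log₂ 6 = 189.705 + 91.000 × 2.5850 ≈ 424.936 ms.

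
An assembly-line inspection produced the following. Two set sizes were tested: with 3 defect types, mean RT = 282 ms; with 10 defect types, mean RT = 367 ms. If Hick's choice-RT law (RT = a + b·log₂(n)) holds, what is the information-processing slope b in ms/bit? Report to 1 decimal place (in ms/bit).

48.9 ms/bit

The slope on a log₂ axis is (367 − 282) / (3.3219 − 1.5850) = 48.936 ms/bit.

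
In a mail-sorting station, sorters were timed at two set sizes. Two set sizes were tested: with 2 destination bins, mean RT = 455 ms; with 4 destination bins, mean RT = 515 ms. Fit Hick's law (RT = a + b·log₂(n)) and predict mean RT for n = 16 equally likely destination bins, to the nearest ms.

Fit slope and intercept:
  b = (515 − 455) / (log₂ 4 − log₂ 2) = 60 / (2 − 1) = 60 ms/bit
  a = 455 − 60 × 1 = 395 ms
Then RT(16) = 395 + 60 × log₂ 16 = 395 + 60 × 4 ≈ 635.000 ms.

635 ms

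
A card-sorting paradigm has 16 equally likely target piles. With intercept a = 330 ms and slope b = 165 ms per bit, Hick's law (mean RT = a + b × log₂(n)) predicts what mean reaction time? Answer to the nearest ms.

log₂(16) = 4 bits, so RT = 330 + 165 × 4 ≈ 990.000 ms.

990 ms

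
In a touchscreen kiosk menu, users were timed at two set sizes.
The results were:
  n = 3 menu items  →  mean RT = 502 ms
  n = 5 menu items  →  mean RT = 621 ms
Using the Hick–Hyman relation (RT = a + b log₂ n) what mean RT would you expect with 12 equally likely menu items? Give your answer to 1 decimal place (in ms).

RT is linear in log₂ n, so two points fix the line:
  b = (621 − 502) / (log₂ 5 − log₂ 3) = 119 / (2.3219 − 1.5850) = 161.473 ms/bit
  a = 502 − 161.473 × 1.5850 = 246.071 ms
Then RT(12) = 246.071 + 161.473 × log₂ 12 = 246.071 + 161.473 × 3.5850 ≈ 824.946 ms.

824.9 ms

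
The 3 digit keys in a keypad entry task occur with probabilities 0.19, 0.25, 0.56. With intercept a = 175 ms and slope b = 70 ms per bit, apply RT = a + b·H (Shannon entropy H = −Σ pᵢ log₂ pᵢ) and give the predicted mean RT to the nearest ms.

275 ms

Entropy contributions −pᵢ log₂ pᵢ: 0.4552, 0.5000, 0.4684; sum H = 1.4237 bits.
RT = a + bH = 175 + 70·1.4237 = 274.66 ms.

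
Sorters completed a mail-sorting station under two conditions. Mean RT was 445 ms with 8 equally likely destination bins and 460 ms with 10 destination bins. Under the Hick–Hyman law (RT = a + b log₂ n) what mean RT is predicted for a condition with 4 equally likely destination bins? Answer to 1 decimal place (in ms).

398.4 ms

Solve the two-equation system in a and b:
  b = (460 − 445) / (log₂ 10 − log₂ 8) = 15 / (3.3219 − 3) = 46.594 ms/bit
  a = 445 − 46.594 × 3 = 305.217 ms
Then RT(4) = 305.217 + 46.594 × log₂ 4 = 305.217 + 46.594 × 2 ≈ 398.406 ms.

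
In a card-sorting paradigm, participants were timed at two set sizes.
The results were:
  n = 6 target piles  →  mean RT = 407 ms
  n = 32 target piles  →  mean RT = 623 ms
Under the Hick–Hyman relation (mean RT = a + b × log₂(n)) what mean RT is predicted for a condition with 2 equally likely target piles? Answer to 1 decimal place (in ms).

With log₂ n on the abscissa the relation is linear; from the two conditions:
  b = (623 − 407) / (log₂ 32 − log₂ 6) = 216 / (5 − 2.5850) = 89.440 ms/bit
  a = 407 − 89.440 × 2.5850 = 175.802 ms
Then RT(2) = 175.802 + 89.440 × log₂ 2 = 175.802 + 89.440 × 1 ≈ 265.242 ms.

265.2 ms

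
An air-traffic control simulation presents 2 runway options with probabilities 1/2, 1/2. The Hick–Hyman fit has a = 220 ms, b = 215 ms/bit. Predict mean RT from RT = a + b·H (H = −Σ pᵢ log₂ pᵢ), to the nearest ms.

435 ms

H = −Σ pᵢ log₂ pᵢ = 0.5·1 + 0.5·1 = 1.000 bits.
RT = 220 + 215 × 1.000 = 435.00 ms.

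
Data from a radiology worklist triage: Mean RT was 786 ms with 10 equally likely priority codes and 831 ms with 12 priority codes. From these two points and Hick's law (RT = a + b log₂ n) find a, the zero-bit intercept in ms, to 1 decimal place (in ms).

The slope on a log₂ axis is (831 − 786) / (3.5850 − 3.3219) = 171.080 ms/bit.
a = RT₁ − b·log₂ n₁ = 786 − 171.080 × 3.3219 = 217.684 ms.

217.7 ms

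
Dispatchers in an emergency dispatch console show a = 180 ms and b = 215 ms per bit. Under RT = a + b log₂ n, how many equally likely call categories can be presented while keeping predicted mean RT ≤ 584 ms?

Set 180 + 215·log₂ n ≤ 584 → log₂ n ≤ (584 − 180)/215 = 1.8791.
So n ≤ 2^1.8791 = 3.678; the largest integer n is 3.

3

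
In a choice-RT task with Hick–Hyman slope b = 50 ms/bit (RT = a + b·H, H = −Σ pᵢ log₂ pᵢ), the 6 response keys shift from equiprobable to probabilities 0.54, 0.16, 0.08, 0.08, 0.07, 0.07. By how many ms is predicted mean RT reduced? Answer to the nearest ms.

28 ms

Equiprobable entropy H₀ = log₂ 6 = 2.5850 bits.
Skewed entropy H = −Σ pᵢ log₂ pᵢ = 2.0232 bits.
ΔRT = b·(H₀ − H) = 50 × 0.5618 = 28.09 ms.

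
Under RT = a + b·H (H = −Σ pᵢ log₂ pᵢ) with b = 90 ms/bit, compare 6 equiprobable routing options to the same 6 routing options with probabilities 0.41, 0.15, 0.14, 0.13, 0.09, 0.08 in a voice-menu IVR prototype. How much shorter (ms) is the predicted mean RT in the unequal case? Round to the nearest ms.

24 ms

Equiprobable entropy H₀ = log₂ 6 = 2.5850 bits.
Skewed entropy H = −Σ pᵢ log₂ pᵢ = 2.3218 bits.
ΔRT = b·(H₀ − H) = 90 × 0.2631 = 23.68 ms.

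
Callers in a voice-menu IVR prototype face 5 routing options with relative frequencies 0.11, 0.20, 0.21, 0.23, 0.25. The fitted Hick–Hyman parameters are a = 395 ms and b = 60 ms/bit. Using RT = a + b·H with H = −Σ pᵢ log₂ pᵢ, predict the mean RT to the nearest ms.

532 ms

Entropy contributions −pᵢ log₂ pᵢ: 0.3503, 0.4644, 0.4728, 0.4877, 0.5000; sum H = 2.2752 bits.
RT = a + bH = 395 + 60·2.2752 = 531.51 ms.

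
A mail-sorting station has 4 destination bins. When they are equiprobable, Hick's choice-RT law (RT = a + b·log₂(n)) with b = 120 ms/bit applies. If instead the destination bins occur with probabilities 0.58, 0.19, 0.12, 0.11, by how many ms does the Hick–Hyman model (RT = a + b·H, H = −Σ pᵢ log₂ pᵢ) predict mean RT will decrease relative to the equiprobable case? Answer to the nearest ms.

45 ms

The RT saving is b·ΔH. Equiprobable H₀ = log₂(4) = 2.0000 bits; with the given probabilities H = 1.6284 bits.
b·(H₀ − H) = 120 × (2.0000 − 1.6284) = 44.59 ms.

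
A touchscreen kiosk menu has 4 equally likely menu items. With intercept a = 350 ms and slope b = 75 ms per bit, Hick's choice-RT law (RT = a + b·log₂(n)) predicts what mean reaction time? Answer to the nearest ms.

log₂(4) = 2 bits, so RT = 350 + 75 × 2 ≈ 500.000 ms.

500 ms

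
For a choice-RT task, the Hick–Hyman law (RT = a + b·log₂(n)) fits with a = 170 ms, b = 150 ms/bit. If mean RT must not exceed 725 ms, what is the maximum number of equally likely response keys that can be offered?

12

Set 170 + 150·log₂ n ≤ 725 → log₂ n ≤ (725 − 170)/150 = 3.7000.
So n ≤ 2^3.7000 = 12.996; the largest integer n is 12.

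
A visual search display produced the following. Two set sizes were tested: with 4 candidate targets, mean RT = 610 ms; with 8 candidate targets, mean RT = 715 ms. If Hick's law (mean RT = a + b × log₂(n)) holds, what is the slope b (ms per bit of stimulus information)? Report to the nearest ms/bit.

105 ms/bit

The slope on a log₂ axis is (715 − 610) / (3 − 2) = 105 ms/bit.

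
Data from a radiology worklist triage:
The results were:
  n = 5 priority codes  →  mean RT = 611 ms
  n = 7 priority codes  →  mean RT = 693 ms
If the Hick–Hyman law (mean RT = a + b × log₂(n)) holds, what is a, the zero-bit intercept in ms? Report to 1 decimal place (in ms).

218.8 ms

The slope on a log₂ axis is (693 − 611) / (2.8074 − 2.3219) = 168.924 ms/bit.
a = RT₁ − b·log₂ n₁ = 611 − 168.924 × 2.3219 = 218.772 ms.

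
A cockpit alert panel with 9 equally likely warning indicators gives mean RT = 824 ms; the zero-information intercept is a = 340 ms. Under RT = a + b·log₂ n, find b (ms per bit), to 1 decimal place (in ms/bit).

b = (824 − 340) / log₂(9) = 484 / 3.1699 = 152.685 ms/bit.

152.7 ms/bit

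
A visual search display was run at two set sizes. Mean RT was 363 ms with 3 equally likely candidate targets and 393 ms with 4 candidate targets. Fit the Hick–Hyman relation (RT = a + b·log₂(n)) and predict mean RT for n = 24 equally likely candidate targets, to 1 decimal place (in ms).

579.8 ms

Fit slope and intercept:
  b = (393 − 363) / (log₂ 4 − log₂ 3) = 30 / (2 − 1.5850) = 72.283 ms/bit
  a = 363 − 72.283 × 1.5850 = 248.435 ms
Then RT(24) = 248.435 + 72.283 × log₂ 24 = 248.435 + 72.283 × 4.5850 ≈ 579.848 ms.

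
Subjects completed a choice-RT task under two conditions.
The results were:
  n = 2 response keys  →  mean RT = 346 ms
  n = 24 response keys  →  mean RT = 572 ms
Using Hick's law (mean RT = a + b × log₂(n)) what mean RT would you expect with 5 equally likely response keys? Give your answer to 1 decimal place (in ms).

429.3 ms

Solve the two-equation system in a and b:
  b = (572 − 346) / (log₂ 24 − log₂ 2) = 226 / (4.5850 − 1) = 63.041 ms/bit
  a = 346 − 63.041 × 1 = 282.959 ms
Then RT(5) = 282.959 + 63.041 × log₂ 5 = 282.959 + 63.041 × 2.3219 ≈ 429.336 ms.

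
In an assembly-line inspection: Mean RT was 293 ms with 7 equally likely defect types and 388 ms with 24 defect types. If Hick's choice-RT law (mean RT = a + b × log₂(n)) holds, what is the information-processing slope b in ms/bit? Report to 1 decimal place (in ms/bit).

53.4 ms/bit

Slope: b = (388 − 293) / (log₂ 24 − log₂ 7) = 95/1.7776 = 53.443 ms/bit.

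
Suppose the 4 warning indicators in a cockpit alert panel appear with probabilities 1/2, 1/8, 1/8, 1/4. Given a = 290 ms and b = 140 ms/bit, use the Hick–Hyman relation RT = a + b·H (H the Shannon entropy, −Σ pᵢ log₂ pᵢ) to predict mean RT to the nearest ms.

535 ms

Each term −pᵢ log₂ pᵢ: 0.5·1 + 0.125·3 + 0.125·3 + 0.25·2; summed, H = 1.750 bits.
Mean RT = a + bH = 290 + 140·1.750 = 535.00 ms.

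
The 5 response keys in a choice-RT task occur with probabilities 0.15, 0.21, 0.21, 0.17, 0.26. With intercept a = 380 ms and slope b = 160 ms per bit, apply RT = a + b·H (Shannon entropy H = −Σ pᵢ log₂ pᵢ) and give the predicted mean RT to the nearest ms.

Entropy contributions −pᵢ log₂ pᵢ: 0.4105, 0.4728, 0.4728, 0.4346, 0.5053; sum H = 2.2961 bits.
RT = a + bH = 380 + 160·2.2961 = 747.37 ms.

747 ms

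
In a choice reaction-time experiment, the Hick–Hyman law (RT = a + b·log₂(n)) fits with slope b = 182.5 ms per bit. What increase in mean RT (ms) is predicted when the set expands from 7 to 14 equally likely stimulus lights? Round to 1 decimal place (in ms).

182.5 ms

Only the slope matters, since a is common to both: ΔRT = b·log₂(n₂/n₁).
log₂(14) − log₂(7) = log₂(14/7) = log₂(2) = 1.
ΔRT = 182.5 × 1.0000 = 182.500 ms.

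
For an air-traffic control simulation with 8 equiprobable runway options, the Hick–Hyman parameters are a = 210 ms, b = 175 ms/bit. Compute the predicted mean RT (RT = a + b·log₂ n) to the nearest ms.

735 ms

log₂(8) = 3 bits, so RT = 210 + 175 × 3 ≈ 735.000 ms.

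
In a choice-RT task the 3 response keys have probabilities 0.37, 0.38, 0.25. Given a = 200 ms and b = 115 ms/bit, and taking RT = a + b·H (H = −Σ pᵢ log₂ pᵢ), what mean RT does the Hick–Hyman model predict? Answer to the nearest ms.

380 ms

H = 0.37·log₂(1/0.37) + 0.38·log₂(1/0.38) + 0.25·log₂(1/0.25) = 1.5612 bits.
RT = 200 + 115 × 1.5612 = 379.54 ms.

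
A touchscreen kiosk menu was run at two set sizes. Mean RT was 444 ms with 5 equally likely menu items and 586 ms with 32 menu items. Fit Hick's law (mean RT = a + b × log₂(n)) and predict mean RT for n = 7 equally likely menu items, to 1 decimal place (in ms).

469.7 ms

With log₂ n on the abscissa the relation is linear; from the two conditions:
  b = (586 − 444) / (log₂ 32 − log₂ 5) = 142 / (5 − 2.3219) = 53.023 ms/bit
  a = 444 − 53.023 × 2.3219 = 320.884 ms
Then RT(7) = 320.884 + 53.023 × log₂ 7 = 320.884 + 53.023 × 2.8074 ≈ 469.739 ms.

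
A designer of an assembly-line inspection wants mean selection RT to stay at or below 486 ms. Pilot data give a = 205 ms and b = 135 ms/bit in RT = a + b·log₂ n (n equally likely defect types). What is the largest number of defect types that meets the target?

Set 205 + 135·log₂ n ≤ 486 → log₂ n ≤ (486 − 205)/135 = 2.0815.
So n ≤ 2^2.0815 = 4.232; the largest integer n is 4.

4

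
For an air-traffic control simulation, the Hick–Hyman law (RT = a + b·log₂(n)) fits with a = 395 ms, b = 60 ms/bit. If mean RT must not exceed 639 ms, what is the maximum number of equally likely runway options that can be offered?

16

Information budget: (639 − 395)/60 = 4.0667 bits, so n ≤ 2^4.0667 = 16.757 → at most 16.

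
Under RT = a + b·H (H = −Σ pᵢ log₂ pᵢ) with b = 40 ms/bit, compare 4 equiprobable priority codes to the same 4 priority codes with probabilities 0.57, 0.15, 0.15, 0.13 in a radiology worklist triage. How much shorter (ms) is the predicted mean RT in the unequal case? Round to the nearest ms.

13 ms

Equiprobable entropy H₀ = log₂ 4 = 2.0000 bits.
Skewed entropy H = −Σ pᵢ log₂ pᵢ = 1.6660 bits.
ΔRT = b·(H₀ − H) = 40 × 0.3340 = 13.36 ms.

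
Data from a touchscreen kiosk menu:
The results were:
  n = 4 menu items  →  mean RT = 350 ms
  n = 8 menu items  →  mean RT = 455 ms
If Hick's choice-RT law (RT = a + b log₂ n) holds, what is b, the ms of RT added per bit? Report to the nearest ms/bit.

Slope: b = (455 − 350) / (log₂ 8 − log₂ 4) = 105/1.0000 = 105 ms/bit.

105 ms/bit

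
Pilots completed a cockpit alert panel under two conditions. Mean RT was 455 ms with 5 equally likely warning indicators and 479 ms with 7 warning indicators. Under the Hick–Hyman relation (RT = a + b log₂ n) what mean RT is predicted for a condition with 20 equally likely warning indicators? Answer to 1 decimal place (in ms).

553.9 ms

Fit slope and intercept:
  b = (479 − 455) / (log₂ 7 − log₂ 5) = 24 / (2.8074 − 2.3219) = 49.441 ms/bit
  a = 455 − 49.441 × 2.3219 = 340.201 ms
Then RT(20) = 340.201 + 49.441 × log₂ 20 = 340.201 + 49.441 × 4.3219 ≈ 553.882 ms.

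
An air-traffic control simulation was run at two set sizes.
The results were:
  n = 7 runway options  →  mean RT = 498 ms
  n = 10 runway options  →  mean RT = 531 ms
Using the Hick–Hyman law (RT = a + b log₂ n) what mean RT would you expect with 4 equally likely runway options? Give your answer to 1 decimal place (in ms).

With log₂ n on the abscissa the relation is linear; from the two conditions:
  b = (531 − 498) / (log₂ 10 − log₂ 7) = 33 / (3.3219 − 2.8074) = 64.131 ms/bit
  a = 498 − 64.131 × 2.8074 = 317.962 ms
Then RT(4) = 317.962 + 64.131 × log₂ 4 = 317.962 + 64.131 × 2 ≈ 446.224 ms.

446.2 ms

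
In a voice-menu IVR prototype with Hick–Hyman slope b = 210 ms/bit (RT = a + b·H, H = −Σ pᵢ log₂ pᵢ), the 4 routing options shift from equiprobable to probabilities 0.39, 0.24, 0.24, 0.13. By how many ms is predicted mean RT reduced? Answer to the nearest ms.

The RT saving is b·ΔH. Equiprobable H₀ = log₂(4) = 2.0000 bits; with the given probabilities H = 1.9007 bits.
b·(H₀ − H) = 210 × (2.0000 − 1.9007) = 20.85 ms.

21 ms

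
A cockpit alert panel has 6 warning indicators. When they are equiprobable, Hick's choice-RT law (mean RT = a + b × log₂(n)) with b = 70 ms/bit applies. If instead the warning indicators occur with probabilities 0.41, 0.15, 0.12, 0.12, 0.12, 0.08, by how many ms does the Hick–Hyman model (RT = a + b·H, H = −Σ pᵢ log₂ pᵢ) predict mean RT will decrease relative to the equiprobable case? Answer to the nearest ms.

Equiprobable entropy H₀ = log₂ 6 = 2.5850 bits.
Skewed entropy H = −Σ pᵢ log₂ pᵢ = 2.3306 bits.
ΔRT = b·(H₀ − H) = 70 × 0.2543 = 17.80 ms.

18 ms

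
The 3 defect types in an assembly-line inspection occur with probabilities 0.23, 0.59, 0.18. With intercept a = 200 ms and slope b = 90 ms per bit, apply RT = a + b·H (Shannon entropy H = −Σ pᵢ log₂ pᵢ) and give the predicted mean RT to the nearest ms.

324 ms

H = 0.23·log₂(1/0.23) + 0.59·log₂(1/0.59) + 0.18·log₂(1/0.18) = 1.3821 bits.
RT = 200 + 90 × 1.3821 = 324.39 ms.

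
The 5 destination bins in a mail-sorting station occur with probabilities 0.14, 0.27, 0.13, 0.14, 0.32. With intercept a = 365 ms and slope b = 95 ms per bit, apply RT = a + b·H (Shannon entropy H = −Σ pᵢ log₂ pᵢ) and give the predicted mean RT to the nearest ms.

H = 0.14·log₂(1/0.14) + 0.27·log₂(1/0.27) + 0.13·log₂(1/0.13) + 0.14·log₂(1/0.14) + 0.32·log₂(1/0.32) = 2.2129 bits.
RT = 365 + 95 × 2.2129 = 575.23 ms.

575 ms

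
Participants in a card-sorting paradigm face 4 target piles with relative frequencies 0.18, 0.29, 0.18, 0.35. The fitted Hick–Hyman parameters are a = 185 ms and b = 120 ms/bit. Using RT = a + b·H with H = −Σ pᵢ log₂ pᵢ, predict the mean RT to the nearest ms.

Entropy contributions −pᵢ log₂ pᵢ: 0.4453, 0.5179, 0.4453, 0.5301; sum H = 1.9386 bits.
RT = a + bH = 185 + 120·1.9386 = 417.63 ms.

418 ms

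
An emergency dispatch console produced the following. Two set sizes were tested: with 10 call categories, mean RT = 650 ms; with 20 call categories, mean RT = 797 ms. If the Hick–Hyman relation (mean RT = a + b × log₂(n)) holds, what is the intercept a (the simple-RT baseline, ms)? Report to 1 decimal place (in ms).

161.7 ms

b = (RT₂ − RT₁)/(log₂ n₂ − log₂ n₁) = (797 − 650)/(4.3219 − 3.3219) = 147.000 ms/bit.
a = RT₁ − b·log₂ n₁ = 650 − 147.000 × 3.3219 = 161.677 ms.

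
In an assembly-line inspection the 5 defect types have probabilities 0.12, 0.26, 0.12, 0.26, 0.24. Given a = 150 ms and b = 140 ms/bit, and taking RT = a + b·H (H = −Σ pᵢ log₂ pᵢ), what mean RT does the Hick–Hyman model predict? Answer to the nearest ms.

463 ms

H = 0.12·log₂(1/0.12) + 0.26·log₂(1/0.26) + 0.12·log₂(1/0.12) + 0.26·log₂(1/0.26) + 0.24·log₂(1/0.24) = 2.2388 bits.
RT = 150 + 140 × 2.2388 = 463.44 ms.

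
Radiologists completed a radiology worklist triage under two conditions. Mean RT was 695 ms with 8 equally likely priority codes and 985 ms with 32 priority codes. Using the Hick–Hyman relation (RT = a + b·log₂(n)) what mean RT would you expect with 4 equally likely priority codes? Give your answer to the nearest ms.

RT is linear in log₂ n, so two points fix the line:
  b = (985 − 695) / (log₂ 32 − log₂ 8) = 290 / (5 − 3) = 145 ms/bit
  a = 695 − 145 × 3 = 260 ms
Then RT(4) = 260 + 145 × log₂ 4 = 260 + 145 × 2 ≈ 550.000 ms.

550 ms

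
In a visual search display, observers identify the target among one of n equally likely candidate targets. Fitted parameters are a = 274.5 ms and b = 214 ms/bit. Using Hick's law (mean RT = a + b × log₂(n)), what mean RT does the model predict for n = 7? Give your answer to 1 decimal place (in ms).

875.3 ms

log₂(7) = 2.8074 bits, so RT = 274.5 + 214 × 2.8074 ≈ 875.274 ms.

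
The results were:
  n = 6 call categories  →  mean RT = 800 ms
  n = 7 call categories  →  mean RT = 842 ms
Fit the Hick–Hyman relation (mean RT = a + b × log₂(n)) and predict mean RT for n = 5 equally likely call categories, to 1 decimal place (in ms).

Fit slope and intercept:
  b = (842 − 800) / (log₂ 7 − log₂ 6) = 42 / (2.8074 − 2.5850) = 188.855 ms/bit
  a = 800 − 188.855 × 2.5850 = 311.816 ms
Then RT(5) = 311.816 + 188.855 × log₂ 5 = 311.816 + 188.855 × 2.3219 ≈ 750.325 ms.

750.3 ms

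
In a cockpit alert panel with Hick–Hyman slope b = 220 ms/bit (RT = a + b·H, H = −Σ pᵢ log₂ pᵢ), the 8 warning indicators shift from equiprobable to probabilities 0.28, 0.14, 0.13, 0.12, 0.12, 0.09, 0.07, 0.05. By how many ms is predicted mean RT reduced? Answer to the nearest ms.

Equiprobable entropy H₀ = log₂ 8 = 3.0000 bits.
Skewed entropy H = −Σ pᵢ log₂ pᵢ = 2.8254 bits.
ΔRT = b·(H₀ − H) = 220 × 0.1746 = 38.41 ms.

38 ms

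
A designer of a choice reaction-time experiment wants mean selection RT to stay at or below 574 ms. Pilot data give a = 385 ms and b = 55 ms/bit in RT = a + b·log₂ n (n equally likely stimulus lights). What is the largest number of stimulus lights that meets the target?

10

Set 385 + 55·log₂ n ≤ 574 → log₂ n ≤ (574 − 385)/55 = 3.4364.
So n ≤ 2^3.4364 = 10.826; the largest integer n is 10.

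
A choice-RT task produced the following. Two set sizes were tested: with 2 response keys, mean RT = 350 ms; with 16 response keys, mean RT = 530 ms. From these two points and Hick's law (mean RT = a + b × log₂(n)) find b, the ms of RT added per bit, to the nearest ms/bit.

60 ms/bit

Slope: b = (530 − 350) / (log₂ 16 − log₂ 2) = 180/3.0000 = 60 ms/bit.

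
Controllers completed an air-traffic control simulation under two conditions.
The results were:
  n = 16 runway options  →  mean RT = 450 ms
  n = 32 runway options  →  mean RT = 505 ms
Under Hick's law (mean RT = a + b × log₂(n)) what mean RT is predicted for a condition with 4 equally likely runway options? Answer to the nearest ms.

340 ms

With log₂ n on the abscissa the relation is linear; from the two conditions:
  b = (505 − 450) / (log₂ 32 − log₂ 16) = 55 / (5 − 4) = 55 ms/bit
  a = 450 − 55 × 4 = 230 ms
Then RT(4) = 230 + 55 × log₂ 4 = 230 + 55 × 2 ≈ 340.000 ms.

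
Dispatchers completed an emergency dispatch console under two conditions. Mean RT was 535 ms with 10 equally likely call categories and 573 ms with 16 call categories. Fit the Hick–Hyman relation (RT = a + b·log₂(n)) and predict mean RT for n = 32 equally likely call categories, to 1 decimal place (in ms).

Fit slope and intercept:
  b = (573 − 535) / (log₂ 16 − log₂ 10) = 38 / (4 − 3.3219) = 56.041 ms/bit
  a = 535 − 56.041 × 3.3219 = 348.835 ms
Then RT(32) = 348.835 + 56.041 × log₂ 32 = 348.835 + 56.041 × 5 ≈ 629.041 ms.

629.0 ms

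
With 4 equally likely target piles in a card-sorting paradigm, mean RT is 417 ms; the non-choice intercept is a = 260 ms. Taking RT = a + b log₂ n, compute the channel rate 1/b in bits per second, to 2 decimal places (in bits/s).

12.74 bits/s

Choice component = 417 − 260 = 157 ms over log₂(4) = 2 bits.
b = 157 / 2 = 78.500 ms/bit, so 1/b = 12.739 bits/s.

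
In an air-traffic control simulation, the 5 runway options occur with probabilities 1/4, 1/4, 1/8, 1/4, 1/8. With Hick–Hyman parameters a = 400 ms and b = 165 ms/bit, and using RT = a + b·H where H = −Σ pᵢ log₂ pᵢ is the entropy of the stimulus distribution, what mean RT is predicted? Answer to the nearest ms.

771 ms

Each term −pᵢ log₂ pᵢ: 0.25·2 + 0.25·2 + 0.125·3 + 0.25·2 + 0.125·3; summed, H = 2.250 bits.
Mean RT = a + bH = 400 + 165·2.250 = 771.25 ms.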